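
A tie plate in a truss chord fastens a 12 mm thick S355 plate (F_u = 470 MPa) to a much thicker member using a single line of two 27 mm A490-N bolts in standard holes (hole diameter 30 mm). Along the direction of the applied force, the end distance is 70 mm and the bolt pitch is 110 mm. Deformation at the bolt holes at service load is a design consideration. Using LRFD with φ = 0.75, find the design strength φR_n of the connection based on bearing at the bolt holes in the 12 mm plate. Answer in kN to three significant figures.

Per bolt r_n = 1.2 l_c t F_u ≤ 2.4 d t F_u; upper limit = 2.4 × 27 × 12 × 470 / 1000 = 365.5 kN.
Edge bolt: l_c = 70 − 30/2 = 55 mm → 1.2 × 55 × 12 × 470 / 1000 = 372.2 → r_n = 365.5 kN.
Interior bolts: l_c = 110 − 30 = 80 mm → 1.2 × 80 × 12 × 470 / 1000 = 541.4 → r_n = 365.5 kN.
R_n = 1 × 365.5 + 1 × 365.5 = 730.9 kN.
Design strength φR_n = 0.75 × 730.9 = 548 kN.

548 kN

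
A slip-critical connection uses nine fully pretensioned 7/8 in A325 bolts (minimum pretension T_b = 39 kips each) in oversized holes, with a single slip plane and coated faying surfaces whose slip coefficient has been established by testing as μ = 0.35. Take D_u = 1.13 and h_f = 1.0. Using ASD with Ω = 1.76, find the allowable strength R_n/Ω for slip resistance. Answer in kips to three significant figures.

78.9 kips

R_n = μ · D_u · h_f · T_b · n_s · n_b = 0.35 × 1.13 × 1.0 × 39 × 1 × 9 = 138.8 kips.
Allowable strength R_n/Ω = 138.8 / 1.76 = 78.9 kips.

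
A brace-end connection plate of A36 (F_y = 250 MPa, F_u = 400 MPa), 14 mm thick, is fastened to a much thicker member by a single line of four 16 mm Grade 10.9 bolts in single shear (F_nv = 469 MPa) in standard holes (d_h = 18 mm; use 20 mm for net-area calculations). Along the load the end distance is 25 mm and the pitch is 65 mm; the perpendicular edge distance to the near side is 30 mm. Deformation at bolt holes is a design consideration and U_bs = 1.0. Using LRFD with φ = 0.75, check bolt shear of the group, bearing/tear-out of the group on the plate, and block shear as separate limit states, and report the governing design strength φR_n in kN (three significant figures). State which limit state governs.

Bolt shear: A_b = π·16²/4 = 201.1 mm²; R_n = 469 × 201.1 × 4 × 1 / 1000 = 377.2 kN → 0.75 × 377.2 = 283 kN.
Bearing: edge l_c = 16, r_n = 107.5 kN; interior l_c = 47, r_n = 215 kN; R_n = 107.5 + 3·215 = 752.6 kN → 564 kN.
Block shear: A_gv = 3080, A_nv = 2100, A_nt = 280 mm²; R_n = min(0.6F_uA_nv, 0.6F_yA_gv) + U_bs·F_u·A_nt = 574 kN → 430 kN.
Bolt shear governs: 283 kN.

283 kN (bolt shear governs)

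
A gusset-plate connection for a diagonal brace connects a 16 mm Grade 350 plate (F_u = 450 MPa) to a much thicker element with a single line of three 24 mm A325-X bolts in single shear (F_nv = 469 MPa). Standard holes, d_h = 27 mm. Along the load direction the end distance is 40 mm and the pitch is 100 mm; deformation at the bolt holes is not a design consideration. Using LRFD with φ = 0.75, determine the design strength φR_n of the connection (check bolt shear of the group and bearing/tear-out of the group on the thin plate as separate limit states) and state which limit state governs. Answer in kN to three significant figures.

Bolt shear: A_b = π·24²/4 = 452.4 mm²; R_n = 469 × 452.4 × 3 × 1 / 1000 = 636.5 kN → 0.75 × 636.5 = 477 kN.
Bearing (1.5 l_c t F_u ≤ 3.0 d t F_u): upper limit = 3.0·24·16·450 / 1000 = 518.4 kN.
  Edge l_c = 40 − 27/2 = 26.5 → r_n = 286.2 kN; interior l_c = 100 − 27 = 73 → r_n = 518.4 kN.
  R_n,bearing = 1·286.2 + 2·518.4 = 1323 kN → 0.75 × 1323 = 992 kN.
Bolt shear governs: 477 kN.

477 kN (bolt shear governs)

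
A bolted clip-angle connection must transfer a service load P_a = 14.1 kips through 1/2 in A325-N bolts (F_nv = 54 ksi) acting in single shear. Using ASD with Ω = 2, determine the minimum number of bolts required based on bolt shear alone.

A_b = π·0.5²/4 = 0.1963 in².
Per-bolt allowable strength R_n/Ω = 54 × 0.1963 × 1 / 2 = 5.301 kips.
n ≥ 14.1 / 5.301 = 2.66 → use 3 bolts.

3 bolts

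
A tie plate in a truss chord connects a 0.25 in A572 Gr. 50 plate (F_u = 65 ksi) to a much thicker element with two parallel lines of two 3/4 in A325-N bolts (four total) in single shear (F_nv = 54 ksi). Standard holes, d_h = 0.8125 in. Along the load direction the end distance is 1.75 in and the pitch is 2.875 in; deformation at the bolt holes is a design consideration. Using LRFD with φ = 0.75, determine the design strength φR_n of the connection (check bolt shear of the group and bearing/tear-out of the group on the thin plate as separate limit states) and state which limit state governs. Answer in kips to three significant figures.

71.6 kips (bolt shear governs)

Bolt shear: A_b = π·0.75²/4 = 0.4418 in²; R_n = 54 × 0.4418 × 4 × 1 = 95.43 kips → 0.75 × 95.43 = 71.6 kips.
Bearing (1.2 l_c t F_u ≤ 2.4 d t F_u): upper limit = 2.4·0.75·0.25·65 = 29.25 kips.
  Edge l_c = 1.75 − 0.8125/2 = 1.344 → r_n = 26.2 kips; interior l_c = 2.875 − 0.8125 = 2.062 → r_n = 29.25 kips.
  R_n,bearing = 2·26.2 + 2·29.25 = 110.9 kips → 0.75 × 110.9 = 83.2 kips.
Bolt shear governs: 71.6 kips.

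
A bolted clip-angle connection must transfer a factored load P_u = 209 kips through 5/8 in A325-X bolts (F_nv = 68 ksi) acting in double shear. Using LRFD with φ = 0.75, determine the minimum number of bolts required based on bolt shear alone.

7 bolts

A_b = π·0.625²/4 = 0.3068 in².
Per-bolt design strength φR_n = 0.75 × 68 × 0.3068 × 2 = 31.29 kips.
n ≥ 209 / 31.29 = 6.679 → use 7 bolts.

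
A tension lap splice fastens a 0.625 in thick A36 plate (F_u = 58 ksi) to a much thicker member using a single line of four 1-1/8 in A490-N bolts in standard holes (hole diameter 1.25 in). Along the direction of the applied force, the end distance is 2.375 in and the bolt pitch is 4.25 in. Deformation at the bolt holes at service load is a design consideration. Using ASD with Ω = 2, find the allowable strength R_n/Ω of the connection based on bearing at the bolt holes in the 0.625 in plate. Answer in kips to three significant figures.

185 kips

Per bolt r_n = 1.2 l_c t F_u ≤ 2.4 d t F_u; upper limit = 2.4 × 1.125 × 0.625 × 58 = 97.87 kips.
Edge bolt: l_c = 2.375 − 1.25/2 = 1.75 in → 1.2 × 1.75 × 0.625 × 58 = 76.12 → r_n = 76.12 kips.
Interior bolts: l_c = 4.25 − 1.25 = 3 in → 1.2 × 3 × 0.625 × 58 = 130.5 → r_n = 97.87 kips.
R_n = 1 × 76.12 + 3 × 97.87 = 369.7 kips.
Allowable strength R_n/Ω = 369.7 / 2 = 185 kips.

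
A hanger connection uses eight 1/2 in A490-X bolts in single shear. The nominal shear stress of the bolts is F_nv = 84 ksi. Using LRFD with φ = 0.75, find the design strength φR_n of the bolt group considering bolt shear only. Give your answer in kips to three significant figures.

A_b = π × 0.5² / 4 = 0.1963 in².
R_n = F_nv · A_b · n · n_s = 84 × 0.1963 × 8 × 1 = 131.9 kips.
Design strength φR_n = 0.75 × 131.9 = 99 kips.

99 kips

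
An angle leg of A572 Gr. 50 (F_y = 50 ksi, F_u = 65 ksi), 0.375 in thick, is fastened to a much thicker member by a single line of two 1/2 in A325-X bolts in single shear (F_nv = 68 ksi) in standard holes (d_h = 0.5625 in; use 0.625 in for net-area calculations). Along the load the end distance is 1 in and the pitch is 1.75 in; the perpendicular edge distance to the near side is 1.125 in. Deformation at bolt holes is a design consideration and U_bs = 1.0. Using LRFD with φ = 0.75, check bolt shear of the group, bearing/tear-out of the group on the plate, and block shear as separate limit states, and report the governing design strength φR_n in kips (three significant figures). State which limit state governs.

Bolt shear: A_b = π·0.5²/4 = 0.1963 in²; R_n = 68 × 0.1963 × 2 × 1 = 26.7 kips → 0.75 × 26.7 = 20 kips.
Bearing: edge l_c = 0.7188, r_n = 21.02 kips; interior l_c = 1.188, r_n = 29.25 kips; R_n = 21.02 + 1·29.25 = 50.27 kips → 37.7 kips.
Block shear: A_gv = 1.031, A_nv = 0.6797, A_nt = 0.3047 in²; R_n = min(0.6F_uA_nv, 0.6F_yA_gv) + U_bs·F_u·A_nt = 46.31 kips → 34.7 kips.
Bolt shear governs: 20 kips.

20 kips (bolt shear governs)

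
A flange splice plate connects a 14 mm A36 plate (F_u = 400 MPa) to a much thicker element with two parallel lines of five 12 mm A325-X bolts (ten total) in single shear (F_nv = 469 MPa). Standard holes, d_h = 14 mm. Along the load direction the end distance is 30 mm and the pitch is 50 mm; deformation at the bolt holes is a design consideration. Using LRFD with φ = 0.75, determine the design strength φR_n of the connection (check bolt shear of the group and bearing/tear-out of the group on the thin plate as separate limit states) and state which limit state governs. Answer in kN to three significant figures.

398 kN (bolt shear governs)

Bolt shear: A_b = π·12²/4 = 113.1 mm²; R_n = 469 × 113.1 × 10 × 1 / 1000 = 530.4 kN → 0.75 × 530.4 = 398 kN.
Bearing (1.2 l_c t F_u ≤ 2.4 d t F_u): upper limit = 2.4·12·14·400 / 1000 = 161.3 kN.
  Edge l_c = 30 − 14/2 = 23 → r_n = 154.6 kN; interior l_c = 50 − 14 = 36 → r_n = 161.3 kN.
  R_n,bearing = 2·154.6 + 8·161.3 = 1599 kN → 0.75 × 1599 = 1200 kN.
Bolt shear governs: 398 kN.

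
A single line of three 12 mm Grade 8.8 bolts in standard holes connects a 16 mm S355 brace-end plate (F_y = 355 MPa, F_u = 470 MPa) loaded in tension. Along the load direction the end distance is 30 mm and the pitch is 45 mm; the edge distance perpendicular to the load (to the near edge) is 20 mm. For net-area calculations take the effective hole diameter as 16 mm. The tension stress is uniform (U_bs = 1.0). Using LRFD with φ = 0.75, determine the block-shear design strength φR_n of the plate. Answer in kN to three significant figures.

338 kN

Shear plane L_v = 30 + 2·45 = 120 mm; A_gv = 120 × 16 = 1920 mm².
A_nv = (120 − 2.5·16) × 16 = 1280 mm².
A_nt = (20 − 0.5·16) × 16 = 192 mm².
0.6 F_u A_nv = 361 kN; 0.6 F_y A_gv = 409 kN → shear rupture governs the shear term.
R_n = 361 + 1.0 × 470 × 192 / 1000 = 451.2 kN.
Design strength φR_n = 0.75 × 451.2 = 338 kN.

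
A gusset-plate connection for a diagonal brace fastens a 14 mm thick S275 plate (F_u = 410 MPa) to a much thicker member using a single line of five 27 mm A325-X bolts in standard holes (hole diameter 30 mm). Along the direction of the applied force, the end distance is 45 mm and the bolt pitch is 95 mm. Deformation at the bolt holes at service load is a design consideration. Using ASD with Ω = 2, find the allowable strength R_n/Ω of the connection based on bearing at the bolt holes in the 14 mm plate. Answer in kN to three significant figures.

847 kN

Per bolt r_n = 1.2 l_c t F_u ≤ 2.4 d t F_u; upper limit = 2.4 × 27 × 14 × 410 / 1000 = 372 kN.
Edge bolt: l_c = 45 − 30/2 = 30 mm → 1.2 × 30 × 14 × 410 / 1000 = 206.6 → r_n = 206.6 kN.
Interior bolts: l_c = 95 − 30 = 65 mm → 1.2 × 65 × 14 × 410 / 1000 = 447.7 → r_n = 372 kN.
R_n = 1 × 206.6 + 4 × 372 = 1694 kN.
Allowable strength R_n/Ω = 1694 / 2 = 847 kN.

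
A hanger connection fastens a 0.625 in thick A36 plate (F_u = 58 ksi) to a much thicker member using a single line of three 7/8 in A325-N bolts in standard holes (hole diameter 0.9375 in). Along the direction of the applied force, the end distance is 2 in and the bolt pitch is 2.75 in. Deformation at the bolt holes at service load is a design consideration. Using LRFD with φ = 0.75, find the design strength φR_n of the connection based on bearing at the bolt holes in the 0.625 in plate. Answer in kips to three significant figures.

164 kips

Per bolt r_n = 1.2 l_c t F_u ≤ 2.4 d t F_u; upper limit = 2.4 × 0.875 × 0.625 × 58 = 76.12 kips.
Edge bolt: l_c = 2 − 0.9375/2 = 1.531 in → 1.2 × 1.531 × 0.625 × 58 = 66.61 → r_n = 66.61 kips.
Interior bolts: l_c = 2.75 − 0.9375 = 1.812 in → 1.2 × 1.812 × 0.625 × 58 = 78.84 → r_n = 76.12 kips.
R_n = 1 × 66.61 + 2 × 76.12 = 218.9 kips.
Design strength φR_n = 0.75 × 218.9 = 164 kips.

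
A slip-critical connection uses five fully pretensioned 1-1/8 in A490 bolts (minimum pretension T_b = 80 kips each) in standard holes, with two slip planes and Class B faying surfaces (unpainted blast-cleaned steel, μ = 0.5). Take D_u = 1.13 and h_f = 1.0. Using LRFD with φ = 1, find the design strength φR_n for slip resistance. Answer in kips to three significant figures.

R_n = μ · D_u · h_f · T_b · n_s · n_b = 0.5 × 1.13 × 1.0 × 80 × 2 × 5 = 452 kips.
Design strength φR_n = 1 × 452 = 452 kips.

452 kips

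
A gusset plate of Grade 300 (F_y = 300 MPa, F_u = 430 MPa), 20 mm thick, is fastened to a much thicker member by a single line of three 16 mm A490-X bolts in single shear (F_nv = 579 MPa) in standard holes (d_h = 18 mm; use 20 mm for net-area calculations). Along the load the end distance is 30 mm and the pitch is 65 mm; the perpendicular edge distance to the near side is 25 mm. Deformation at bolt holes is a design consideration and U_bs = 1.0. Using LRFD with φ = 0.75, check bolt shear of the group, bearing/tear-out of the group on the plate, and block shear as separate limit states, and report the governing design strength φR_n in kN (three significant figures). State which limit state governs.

Bolt shear: A_b = π·16²/4 = 201.1 mm²; R_n = 579 × 201.1 × 3 × 1 / 1000 = 349.2 kN → 0.75 × 349.2 = 262 kN.
Bearing: edge l_c = 21, r_n = 216.7 kN; interior l_c = 47, r_n = 330.2 kN; R_n = 216.7 + 2·330.2 = 877.2 kN → 658 kN.
Block shear: A_gv = 3200, A_nv = 2200, A_nt = 300 mm²; R_n = min(0.6F_uA_nv, 0.6F_yA_gv) + U_bs·F_u·A_nt = 696.6 kN → 522 kN.
Bolt shear governs: 262 kN.

262 kN (bolt shear governs)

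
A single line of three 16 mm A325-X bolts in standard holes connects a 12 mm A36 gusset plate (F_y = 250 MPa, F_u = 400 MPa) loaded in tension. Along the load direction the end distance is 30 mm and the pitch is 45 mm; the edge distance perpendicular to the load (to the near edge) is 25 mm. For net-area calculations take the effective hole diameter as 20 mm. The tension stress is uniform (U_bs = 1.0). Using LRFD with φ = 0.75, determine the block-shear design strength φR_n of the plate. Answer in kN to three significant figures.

Shear plane L_v = 30 + 2·45 = 120 mm; A_gv = 120 × 12 = 1440 mm².
A_nv = (120 − 2.5·20) × 12 = 840 mm².
A_nt = (25 − 0.5·20) × 12 = 180 mm².
0.6 F_u A_nv = 201.6 kN; 0.6 F_y A_gv = 216 kN → shear rupture governs the shear term.
R_n = 201.6 + 1.0 × 400 × 180 / 1000 = 273.6 kN.
Design strength φR_n = 0.75 × 273.6 = 205 kN.

205 kN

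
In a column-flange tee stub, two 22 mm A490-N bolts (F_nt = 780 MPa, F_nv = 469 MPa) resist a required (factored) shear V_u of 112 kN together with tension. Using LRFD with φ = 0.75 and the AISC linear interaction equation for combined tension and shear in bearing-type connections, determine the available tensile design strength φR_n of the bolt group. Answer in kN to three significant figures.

A_b = π·22²/4 = 380.1 mm²; f_rv = 112 × 1000 / (2 × 380.1) = 147.3 MPa.
F'_nt = 1.3 F_nt − (F_nt / φF_nv) f_rv = 1.3·780 − (780/(0.75·469))·147.3 = 687.3 MPa, capped at F_nt → F'_nt = 687.3 MPa.
R_n = F'_nt · A_b · n = 687.3 × 380.1 × 2 / 1000 = 522.6 kN.
Design strength φR_n = 0.75 × 522.6 = 392 kN.

392 kN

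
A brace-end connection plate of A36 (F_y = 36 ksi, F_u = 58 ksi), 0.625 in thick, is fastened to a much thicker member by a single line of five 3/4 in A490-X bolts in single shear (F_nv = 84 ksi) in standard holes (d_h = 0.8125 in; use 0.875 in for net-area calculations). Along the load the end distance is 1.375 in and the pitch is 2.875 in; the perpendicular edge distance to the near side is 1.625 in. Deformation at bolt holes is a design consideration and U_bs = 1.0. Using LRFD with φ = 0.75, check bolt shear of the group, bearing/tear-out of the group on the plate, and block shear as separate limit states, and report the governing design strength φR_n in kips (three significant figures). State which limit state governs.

Bolt shear: A_b = π·0.75²/4 = 0.4418 in²; R_n = 84 × 0.4418 × 5 × 1 = 185.6 kips → 0.75 × 185.6 = 139 kips.
Bearing: edge l_c = 0.9688, r_n = 42.14 kips; interior l_c = 2.062, r_n = 65.25 kips; R_n = 42.14 + 4·65.25 = 303.1 kips → 227 kips.
Block shear: A_gv = 8.047, A_nv = 5.586, A_nt = 0.7422 in²; R_n = min(0.6F_uA_nv, 0.6F_yA_gv) + U_bs·F_u·A_nt = 216.9 kips → 163 kips.
Bolt shear governs: 139 kips.

139 kips (bolt shear governs)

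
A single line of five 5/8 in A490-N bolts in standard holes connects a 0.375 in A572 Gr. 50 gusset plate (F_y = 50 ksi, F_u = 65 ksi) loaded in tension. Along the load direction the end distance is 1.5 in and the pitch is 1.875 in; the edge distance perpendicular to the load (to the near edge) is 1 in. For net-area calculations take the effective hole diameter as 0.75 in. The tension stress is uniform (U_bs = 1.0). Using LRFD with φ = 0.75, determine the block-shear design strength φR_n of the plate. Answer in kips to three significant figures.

73.1 kips

Shear plane L_v = 1.5 + 4·1.875 = 9 in; A_gv = 9 × 0.375 = 3.375 in².
A_nv = (9 − 4.5·0.75) × 0.375 = 2.109 in².
A_nt = (1 − 0.5·0.75) × 0.375 = 0.2344 in².
0.6 F_u A_nv = 82.27 kips; 0.6 F_y A_gv = 101.2 kips → shear rupture governs the shear term.
R_n = 82.27 + 1.0 × 65 × 0.2344 = 97.5 kips.
Design strength φR_n = 0.75 × 97.5 = 73.1 kips.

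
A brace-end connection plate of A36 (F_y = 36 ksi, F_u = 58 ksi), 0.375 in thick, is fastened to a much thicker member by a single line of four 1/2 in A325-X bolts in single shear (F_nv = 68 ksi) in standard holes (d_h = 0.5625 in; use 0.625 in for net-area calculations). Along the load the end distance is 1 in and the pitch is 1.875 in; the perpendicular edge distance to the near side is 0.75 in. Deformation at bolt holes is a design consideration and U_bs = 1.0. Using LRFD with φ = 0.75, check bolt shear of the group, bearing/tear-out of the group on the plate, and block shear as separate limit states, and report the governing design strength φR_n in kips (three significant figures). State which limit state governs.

40.1 kips (bolt shear governs)

Bolt shear: A_b = π·0.5²/4 = 0.1963 in²; R_n = 68 × 0.1963 × 4 × 1 = 53.41 kips → 0.75 × 53.41 = 40.1 kips.
Bearing: edge l_c = 0.7188, r_n = 18.76 kips; interior l_c = 1.312, r_n = 26.1 kips; R_n = 18.76 + 3·26.1 = 97.06 kips → 72.8 kips.
Block shear: A_gv = 2.484, A_nv = 1.664, A_nt = 0.1641 in²; R_n = min(0.6F_uA_nv, 0.6F_yA_gv) + U_bs·F_u·A_nt = 63.18 kips → 47.4 kips.
Bolt shear governs: 40.1 kips.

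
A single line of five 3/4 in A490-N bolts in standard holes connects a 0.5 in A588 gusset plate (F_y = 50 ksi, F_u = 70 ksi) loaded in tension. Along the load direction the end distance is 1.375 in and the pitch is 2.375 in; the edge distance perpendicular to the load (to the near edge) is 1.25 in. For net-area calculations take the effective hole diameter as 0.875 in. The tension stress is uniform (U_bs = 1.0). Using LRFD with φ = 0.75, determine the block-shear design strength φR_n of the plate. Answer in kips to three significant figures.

Shear plane L_v = 1.375 + 4·2.375 = 10.88 in; A_gv = 10.88 × 0.5 = 5.438 in².
A_nv = (10.88 − 4.5·0.875) × 0.5 = 3.469 in².
A_nt = (1.25 − 0.5·0.875) × 0.5 = 0.4062 in².
0.6 F_u A_nv = 145.7 kips; 0.6 F_y A_gv = 163.1 kips → shear rupture governs the shear term.
R_n = 145.7 + 1.0 × 70 × 0.4062 = 174.1 kips.
Design strength φR_n = 0.75 × 174.1 = 131 kips.

131 kips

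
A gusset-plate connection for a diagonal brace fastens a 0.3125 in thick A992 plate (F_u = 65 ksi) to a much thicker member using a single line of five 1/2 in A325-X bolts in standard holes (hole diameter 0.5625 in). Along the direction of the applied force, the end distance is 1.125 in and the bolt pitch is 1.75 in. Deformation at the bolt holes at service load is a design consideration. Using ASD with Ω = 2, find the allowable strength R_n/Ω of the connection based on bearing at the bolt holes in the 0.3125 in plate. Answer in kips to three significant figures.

Per bolt r_n = 1.2 l_c t F_u ≤ 2.4 d t F_u; upper limit = 2.4 × 0.5 × 0.3125 × 65 = 24.38 kips.
Edge bolt: l_c = 1.125 − 0.5625/2 = 0.8438 in → 1.2 × 0.8438 × 0.3125 × 65 = 20.57 → r_n = 20.57 kips.
Interior bolts: l_c = 1.75 − 0.5625 = 1.188 in → 1.2 × 1.188 × 0.3125 × 65 = 28.95 → r_n = 24.38 kips.
R_n = 1 × 20.57 + 4 × 24.38 = 118.1 kips.
Allowable strength R_n/Ω = 118.1 / 2 = 59 kips.

59 kips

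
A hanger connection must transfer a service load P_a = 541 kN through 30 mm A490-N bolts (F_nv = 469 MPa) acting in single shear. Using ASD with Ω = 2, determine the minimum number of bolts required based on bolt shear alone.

A_b = π·30²/4 = 706.9 mm².
Per-bolt allowable strength R_n/Ω = 469 × 706.9 × 1 / 1000 / 2 = 165.8 kN.
n ≥ 541 / 165.8 = 3.264 → use 4 bolts.

4 bolts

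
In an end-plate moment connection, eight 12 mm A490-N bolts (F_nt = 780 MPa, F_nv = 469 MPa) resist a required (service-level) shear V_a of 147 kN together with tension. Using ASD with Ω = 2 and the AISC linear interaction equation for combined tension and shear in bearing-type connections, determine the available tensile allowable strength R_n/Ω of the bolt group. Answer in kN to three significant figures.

A_b = π·12²/4 = 113.1 mm²; f_rv = 147 × 1000 / (8 × 113.1) = 162.5 MPa.
F'_nt = 1.3 F_nt − (Ω F_nt / F_nv) f_rv = 1.3·780 − (2·780/469)·162.5 = 473.6 MPa, capped at F_nt → F'_nt = 473.6 MPa.
R_n = F'_nt · A_b · n = 473.6 × 113.1 × 8 / 1000 = 428.5 kN.
Allowable strength R_n/Ω = 428.5 / 2 = 214 kN.

214 kN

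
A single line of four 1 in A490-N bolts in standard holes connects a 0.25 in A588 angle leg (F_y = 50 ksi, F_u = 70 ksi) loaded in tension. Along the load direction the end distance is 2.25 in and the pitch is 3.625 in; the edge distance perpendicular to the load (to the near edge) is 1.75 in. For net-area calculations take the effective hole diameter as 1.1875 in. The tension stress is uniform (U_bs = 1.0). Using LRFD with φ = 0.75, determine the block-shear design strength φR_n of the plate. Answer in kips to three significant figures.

Shear plane L_v = 2.25 + 3·3.625 = 13.12 in; A_gv = 13.12 × 0.25 = 3.281 in².
A_nv = (13.12 − 3.5·1.1875) × 0.25 = 2.242 in².
A_nt = (1.75 − 0.5·1.1875) × 0.25 = 0.2891 in².
0.6 F_u A_nv = 94.17 kips; 0.6 F_y A_gv = 98.44 kips → shear rupture governs the shear term.
R_n = 94.17 + 1.0 × 70 × 0.2891 = 114.4 kips.
Design strength φR_n = 0.75 × 114.4 = 85.8 kips.

85.8 kips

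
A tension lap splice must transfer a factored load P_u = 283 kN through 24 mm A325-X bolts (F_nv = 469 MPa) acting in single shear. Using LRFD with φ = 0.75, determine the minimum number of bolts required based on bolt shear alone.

2 bolts

A_b = π·24²/4 = 452.4 mm².
Per-bolt design strength φR_n = 0.75 × 469 × 452.4 × 1 / 1000 = 159.1 kN.
n ≥ 283 / 159.1 = 1.778 → use 2 bolts.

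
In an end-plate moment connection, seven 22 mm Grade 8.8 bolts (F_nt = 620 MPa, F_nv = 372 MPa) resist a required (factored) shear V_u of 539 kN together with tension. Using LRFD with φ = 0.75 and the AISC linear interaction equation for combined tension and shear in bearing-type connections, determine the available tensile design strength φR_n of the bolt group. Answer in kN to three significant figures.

A_b = π·22²/4 = 380.1 mm²; f_rv = 539 × 1000 / (7 × 380.1) = 202.6 MPa.
F'_nt = 1.3 F_nt − (F_nt / φF_nv) f_rv = 1.3·620 − (620/(0.75·372))·202.6 = 355.9 MPa, capped at F_nt → F'_nt = 355.9 MPa.
R_n = F'_nt · A_b · n = 355.9 × 380.1 × 7 / 1000 = 946.9 kN.
Design strength φR_n = 0.75 × 946.9 = 710 kN.

710 kN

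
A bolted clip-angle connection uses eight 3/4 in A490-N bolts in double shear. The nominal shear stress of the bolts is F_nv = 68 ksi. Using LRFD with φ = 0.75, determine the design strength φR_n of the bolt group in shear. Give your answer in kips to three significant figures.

360 kips

A_b = π × 0.75² / 4 = 0.4418 in².
R_n = F_nv · A_b · n · n_s = 68 × 0.4418 × 8 × 2 = 480.7 kips.
Design strength φR_n = 0.75 × 480.7 = 360 kips.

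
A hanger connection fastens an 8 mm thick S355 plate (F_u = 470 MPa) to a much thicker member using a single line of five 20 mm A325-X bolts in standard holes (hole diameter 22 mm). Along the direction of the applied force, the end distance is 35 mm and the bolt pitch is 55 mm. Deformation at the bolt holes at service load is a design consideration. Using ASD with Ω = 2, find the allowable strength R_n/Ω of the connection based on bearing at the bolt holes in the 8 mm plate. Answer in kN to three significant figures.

Per bolt r_n = 1.2 l_c t F_u ≤ 2.4 d t F_u; upper limit = 2.4 × 20 × 8 × 470 / 1000 = 180.5 kN.
Edge bolt: l_c = 35 − 22/2 = 24 mm → 1.2 × 24 × 8 × 470 / 1000 = 108.3 → r_n = 108.3 kN.
Interior bolts: l_c = 55 − 22 = 33 mm → 1.2 × 33 × 8 × 470 / 1000 = 148.9 → r_n = 148.9 kN.
R_n = 1 × 108.3 + 4 × 148.9 = 703.9 kN.
Allowable strength R_n/Ω = 703.9 / 2 = 352 kN.

352 kN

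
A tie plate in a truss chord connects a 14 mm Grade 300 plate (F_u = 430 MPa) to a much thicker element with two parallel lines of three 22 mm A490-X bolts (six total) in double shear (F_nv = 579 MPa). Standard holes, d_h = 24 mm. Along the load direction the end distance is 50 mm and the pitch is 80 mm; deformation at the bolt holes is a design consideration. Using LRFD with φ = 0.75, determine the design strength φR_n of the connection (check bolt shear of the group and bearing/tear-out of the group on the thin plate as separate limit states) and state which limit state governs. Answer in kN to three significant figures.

1370 kN (bearing governs)

Bolt shear: A_b = π·22²/4 = 380.1 mm²; R_n = 579 × 380.1 × 6 × 2 / 1000 = 2641 kN → 0.75 × 2641 = 1980 kN.
Bearing (1.2 l_c t F_u ≤ 2.4 d t F_u): upper limit = 2.4·22·14·430 / 1000 = 317.9 kN.
  Edge l_c = 50 − 24/2 = 38 → r_n = 274.5 kN; interior l_c = 80 − 24 = 56 → r_n = 317.9 kN.
  R_n,bearing = 2·274.5 + 4·317.9 = 1820 kN → 0.75 × 1820 = 1370 kN.
Bearing governs: 1370 kN.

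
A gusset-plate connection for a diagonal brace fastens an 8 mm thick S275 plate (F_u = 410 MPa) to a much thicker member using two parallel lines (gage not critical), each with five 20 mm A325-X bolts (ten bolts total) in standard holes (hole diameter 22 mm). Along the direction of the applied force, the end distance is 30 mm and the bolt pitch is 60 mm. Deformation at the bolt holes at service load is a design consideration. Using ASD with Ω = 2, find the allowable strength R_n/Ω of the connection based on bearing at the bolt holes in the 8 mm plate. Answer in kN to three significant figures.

673 kN

Per bolt r_n = 1.2 l_c t F_u ≤ 2.4 d t F_u; upper limit = 2.4 × 20 × 8 × 410 / 1000 = 157.4 kN.
Edge bolt: l_c = 30 − 22/2 = 19 mm → 1.2 × 19 × 8 × 410 / 1000 = 74.78 → r_n = 74.78 kN.
Interior bolts: l_c = 60 − 22 = 38 mm → 1.2 × 38 × 8 × 410 / 1000 = 149.6 → r_n = 149.6 kN.
R_n = 2 × 74.78 + 8 × 149.6 = 1346 kN.
Allowable strength R_n/Ω = 1346 / 2 = 673 kN.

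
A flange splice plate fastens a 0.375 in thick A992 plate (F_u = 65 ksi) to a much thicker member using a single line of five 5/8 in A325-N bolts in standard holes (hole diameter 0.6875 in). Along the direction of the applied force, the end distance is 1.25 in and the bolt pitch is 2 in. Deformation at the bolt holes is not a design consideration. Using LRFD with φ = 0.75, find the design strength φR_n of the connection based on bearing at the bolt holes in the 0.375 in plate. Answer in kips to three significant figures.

162 kips

Per bolt r_n = 1.5 l_c t F_u ≤ 3.0 d t F_u; upper limit = 3.0 × 0.625 × 0.375 × 65 = 45.7 kips.
Edge bolt: l_c = 1.25 − 0.6875/2 = 0.9062 in → 1.5 × 0.9062 × 0.375 × 65 = 33.13 → r_n = 33.13 kips.
Interior bolts: l_c = 2 − 0.6875 = 1.312 in → 1.5 × 1.312 × 0.375 × 65 = 47.99 → r_n = 45.7 kips.
R_n = 1 × 33.13 + 4 × 45.7 = 215.9 kips.
Design strength φR_n = 0.75 × 215.9 = 162 kips.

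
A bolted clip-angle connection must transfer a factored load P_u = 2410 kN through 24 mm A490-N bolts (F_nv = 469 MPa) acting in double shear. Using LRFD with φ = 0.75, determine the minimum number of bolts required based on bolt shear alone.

8 bolts

A_b = π·24²/4 = 452.4 mm².
Per-bolt design strength φR_n = 0.75 × 469 × 452.4 × 2 / 1000 = 318.3 kN.
n ≥ 2410 / 318.3 = 7.573 → use 8 bolts.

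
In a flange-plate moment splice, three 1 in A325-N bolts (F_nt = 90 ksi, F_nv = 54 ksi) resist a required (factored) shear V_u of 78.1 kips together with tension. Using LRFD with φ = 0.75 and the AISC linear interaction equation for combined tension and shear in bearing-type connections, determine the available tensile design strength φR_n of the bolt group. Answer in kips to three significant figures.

76.6 kips

A_b = π·1²/4 = 0.7854 in²; f_rv = 78.1 / (3 × 0.7854) = 33.15 ksi.
F'_nt = 1.3 F_nt − (F_nt / φF_nv) f_rv = 1.3·90 − (90/(0.75·54))·33.15 = 43.34 ksi, capped at F_nt → F'_nt = 43.34 ksi.
R_n = F'_nt · A_b · n = 43.34 × 0.7854 × 3 = 102.1 kips.
Design strength φR_n = 0.75 × 102.1 = 76.6 kips.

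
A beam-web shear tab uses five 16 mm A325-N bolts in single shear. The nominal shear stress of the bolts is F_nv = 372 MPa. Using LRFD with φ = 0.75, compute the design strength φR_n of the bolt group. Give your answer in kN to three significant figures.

280 kN

A_b = π × 16² / 4 = 201.1 mm².
R_n = F_nv · A_b · n · n_s = 372 × 201.1 × 5 × 1 / 1000 = 374 kN.
Design strength φR_n = 0.75 × 374 = 280 kN.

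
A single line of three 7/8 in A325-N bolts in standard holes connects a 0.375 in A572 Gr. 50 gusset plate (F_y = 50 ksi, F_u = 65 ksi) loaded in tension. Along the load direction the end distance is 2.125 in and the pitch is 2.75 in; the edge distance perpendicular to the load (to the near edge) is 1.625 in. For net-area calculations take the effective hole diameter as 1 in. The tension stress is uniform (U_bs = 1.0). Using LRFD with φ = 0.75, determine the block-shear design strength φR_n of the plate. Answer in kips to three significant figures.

Shear plane L_v = 2.125 + 2·2.75 = 7.625 in; A_gv = 7.625 × 0.375 = 2.859 in².
A_nv = (7.625 − 2.5·1) × 0.375 = 1.922 in².
A_nt = (1.625 − 0.5·1) × 0.375 = 0.4219 in².
0.6 F_u A_nv = 74.95 kips; 0.6 F_y A_gv = 85.78 kips → shear rupture governs the shear term.
R_n = 74.95 + 1.0 × 65 × 0.4219 = 102.4 kips.
Design strength φR_n = 0.75 × 102.4 = 76.8 kips.

76.8 kips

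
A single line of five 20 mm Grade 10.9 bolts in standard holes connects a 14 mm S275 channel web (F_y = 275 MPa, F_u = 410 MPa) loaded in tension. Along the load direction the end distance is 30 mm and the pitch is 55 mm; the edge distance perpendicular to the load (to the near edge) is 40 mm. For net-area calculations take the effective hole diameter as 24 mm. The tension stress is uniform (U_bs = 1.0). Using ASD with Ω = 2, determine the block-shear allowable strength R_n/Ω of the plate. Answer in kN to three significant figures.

325 kN

Shear plane L_v = 30 + 4·55 = 250 mm; A_gv = 250 × 14 = 3500 mm².
A_nv = (250 − 4.5·24) × 14 = 1988 mm².
A_nt = (40 − 0.5·24) × 14 = 392 mm².
0.6 F_u A_nv = 489 kN; 0.6 F_y A_gv = 577.5 kN → shear rupture governs the shear term.
R_n = 489 + 1.0 × 410 × 392 / 1000 = 649.8 kN.
Allowable strength R_n/Ω = 649.8 / 2 = 325 kN.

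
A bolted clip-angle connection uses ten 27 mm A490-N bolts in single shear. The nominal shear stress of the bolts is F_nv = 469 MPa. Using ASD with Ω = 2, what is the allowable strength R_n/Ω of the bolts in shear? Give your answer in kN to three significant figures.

1340 kN

A_b = π × 27² / 4 = 572.6 mm².
R_n = F_nv · A_b · n · n_s = 469 × 572.6 × 10 × 1 / 1000 = 2685 kN.
Allowable strength R_n/Ω = 2685 / 2 = 1340 kN.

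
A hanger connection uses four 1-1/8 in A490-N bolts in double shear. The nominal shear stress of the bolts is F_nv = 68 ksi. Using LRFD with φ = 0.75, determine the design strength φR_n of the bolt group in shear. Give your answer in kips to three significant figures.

A_b = π × 1.125² / 4 = 0.994 in².
R_n = F_nv · A_b · n · n_s = 68 × 0.994 × 4 × 2 = 540.7 kips.
Design strength φR_n = 0.75 × 540.7 = 406 kips.

406 kips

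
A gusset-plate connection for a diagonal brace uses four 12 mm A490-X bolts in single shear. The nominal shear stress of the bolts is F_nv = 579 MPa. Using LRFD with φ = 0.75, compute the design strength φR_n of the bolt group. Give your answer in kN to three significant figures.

196 kN

A_b = π × 12² / 4 = 113.1 mm².
R_n = F_nv · A_b · n · n_s = 579 × 113.1 × 4 × 1 / 1000 = 261.9 kN.
Design strength φR_n = 0.75 × 261.9 = 196 kN.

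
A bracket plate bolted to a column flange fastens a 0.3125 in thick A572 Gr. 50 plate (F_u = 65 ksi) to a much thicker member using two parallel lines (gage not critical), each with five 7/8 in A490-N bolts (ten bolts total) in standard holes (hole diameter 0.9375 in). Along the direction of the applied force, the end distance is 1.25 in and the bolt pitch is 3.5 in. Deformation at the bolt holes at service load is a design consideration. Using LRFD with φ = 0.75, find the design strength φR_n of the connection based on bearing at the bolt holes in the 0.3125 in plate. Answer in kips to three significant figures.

285 kips

Per bolt r_n = 1.2 l_c t F_u ≤ 2.4 d t F_u; upper limit = 2.4 × 0.875 × 0.3125 × 65 = 42.66 kips.
Edge bolt: l_c = 1.25 − 0.9375/2 = 0.7812 in → 1.2 × 0.7812 × 0.3125 × 65 = 19.04 → r_n = 19.04 kips.
Interior bolts: l_c = 3.5 − 0.9375 = 2.562 in → 1.2 × 2.562 × 0.3125 × 65 = 62.46 → r_n = 42.66 kips.
R_n = 2 × 19.04 + 8 × 42.66 = 379.3 kips.
Design strength φR_n = 0.75 × 379.3 = 285 kips.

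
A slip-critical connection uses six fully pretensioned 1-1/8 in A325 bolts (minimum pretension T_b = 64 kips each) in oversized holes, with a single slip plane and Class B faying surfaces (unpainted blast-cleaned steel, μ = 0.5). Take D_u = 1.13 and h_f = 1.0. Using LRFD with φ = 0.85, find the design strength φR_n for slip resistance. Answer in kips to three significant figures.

R_n = μ · D_u · h_f · T_b · n_s · n_b = 0.5 × 1.13 × 1.0 × 64 × 1 × 6 = 217 kips.
Design strength φR_n = 0.85 × 217 = 184 kips.

184 kips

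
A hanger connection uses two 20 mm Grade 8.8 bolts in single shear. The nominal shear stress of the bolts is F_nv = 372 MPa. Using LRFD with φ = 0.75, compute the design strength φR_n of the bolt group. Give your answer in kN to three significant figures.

175 kN

A_b = π × 20² / 4 = 314.2 mm².
R_n = F_nv · A_b · n · n_s = 372 × 314.2 × 2 × 1 / 1000 = 233.7 kN.
Design strength φR_n = 0.75 × 233.7 = 175 kN.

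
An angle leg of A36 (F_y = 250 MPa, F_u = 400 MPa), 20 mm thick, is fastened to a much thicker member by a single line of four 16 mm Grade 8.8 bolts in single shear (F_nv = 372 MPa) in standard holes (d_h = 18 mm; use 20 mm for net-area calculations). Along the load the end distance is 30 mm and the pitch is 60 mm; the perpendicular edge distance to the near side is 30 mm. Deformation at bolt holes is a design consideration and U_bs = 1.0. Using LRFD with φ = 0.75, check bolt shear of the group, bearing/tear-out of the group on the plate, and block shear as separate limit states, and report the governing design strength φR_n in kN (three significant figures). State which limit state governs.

224 kN (bolt shear governs)

Bolt shear: A_b = π·16²/4 = 201.1 mm²; R_n = 372 × 201.1 × 4 × 1 / 1000 = 299.2 kN → 0.75 × 299.2 = 224 kN.
Bearing: edge l_c = 21, r_n = 201.6 kN; interior l_c = 42, r_n = 307.2 kN; R_n = 201.6 + 3·307.2 = 1123 kN → 842 kN.
Block shear: A_gv = 4200, A_nv = 2800, A_nt = 400 mm²; R_n = min(0.6F_uA_nv, 0.6F_yA_gv) + U_bs·F_u·A_nt = 790 kN → 592 kN.
Bolt shear governs: 224 kN.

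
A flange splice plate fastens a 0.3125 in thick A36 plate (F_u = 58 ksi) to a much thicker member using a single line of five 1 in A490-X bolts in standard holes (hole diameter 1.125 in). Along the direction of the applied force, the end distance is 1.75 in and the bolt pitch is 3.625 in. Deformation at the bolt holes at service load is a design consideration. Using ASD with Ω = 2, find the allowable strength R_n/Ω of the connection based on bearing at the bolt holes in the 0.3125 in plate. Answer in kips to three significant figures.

Per bolt r_n = 1.2 l_c t F_u ≤ 2.4 d t F_u; upper limit = 2.4 × 1 × 0.3125 × 58 = 43.5 kips.
Edge bolt: l_c = 1.75 − 1.125/2 = 1.188 in → 1.2 × 1.188 × 0.3125 × 58 = 25.83 → r_n = 25.83 kips.
Interior bolts: l_c = 3.625 − 1.125 = 2.5 in → 1.2 × 2.5 × 0.3125 × 58 = 54.38 → r_n = 43.5 kips.
R_n = 1 × 25.83 + 4 × 43.5 = 199.8 kips.
Allowable strength R_n/Ω = 199.8 / 2 = 99.9 kips.

99.9 kips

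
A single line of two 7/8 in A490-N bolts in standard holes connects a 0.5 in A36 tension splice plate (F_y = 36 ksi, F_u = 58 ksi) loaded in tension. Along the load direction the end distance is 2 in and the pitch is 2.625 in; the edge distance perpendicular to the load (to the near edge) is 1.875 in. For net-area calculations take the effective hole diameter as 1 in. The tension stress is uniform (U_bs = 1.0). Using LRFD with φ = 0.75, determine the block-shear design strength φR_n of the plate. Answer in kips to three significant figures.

Shear plane L_v = 2 + 1·2.625 = 4.625 in; A_gv = 4.625 × 0.5 = 2.312 in².
A_nv = (4.625 − 1.5·1) × 0.5 = 1.562 in².
A_nt = (1.875 − 0.5·1) × 0.5 = 0.6875 in².
0.6 F_u A_nv = 54.37 kips; 0.6 F_y A_gv = 49.95 kips → shear yielding governs the shear term.
R_n = 49.95 + 1.0 × 58 × 0.6875 = 89.82 kips.
Design strength φR_n = 0.75 × 89.82 = 67.4 kips.

67.4 kips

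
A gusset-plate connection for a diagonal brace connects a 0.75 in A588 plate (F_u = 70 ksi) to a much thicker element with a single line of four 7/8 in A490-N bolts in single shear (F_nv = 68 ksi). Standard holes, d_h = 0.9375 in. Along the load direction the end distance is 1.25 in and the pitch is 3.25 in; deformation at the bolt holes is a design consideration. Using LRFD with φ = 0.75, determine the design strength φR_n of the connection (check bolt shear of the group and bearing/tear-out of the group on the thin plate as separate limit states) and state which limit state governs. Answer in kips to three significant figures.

Bolt shear: A_b = π·0.875²/4 = 0.6013 in²; R_n = 68 × 0.6013 × 4 × 1 = 163.6 kips → 0.75 × 163.6 = 123 kips.
Bearing (1.2 l_c t F_u ≤ 2.4 d t F_u): upper limit = 2.4·0.875·0.75·70 = 110.3 kips.
  Edge l_c = 1.25 − 0.9375/2 = 0.7812 → r_n = 49.22 kips; interior l_c = 3.25 − 0.9375 = 2.312 → r_n = 110.3 kips.
  R_n,bearing = 1·49.22 + 3·110.3 = 380 kips → 0.75 × 380 = 285 kips.
Bolt shear governs: 123 kips.

123 kips (bolt shear governs)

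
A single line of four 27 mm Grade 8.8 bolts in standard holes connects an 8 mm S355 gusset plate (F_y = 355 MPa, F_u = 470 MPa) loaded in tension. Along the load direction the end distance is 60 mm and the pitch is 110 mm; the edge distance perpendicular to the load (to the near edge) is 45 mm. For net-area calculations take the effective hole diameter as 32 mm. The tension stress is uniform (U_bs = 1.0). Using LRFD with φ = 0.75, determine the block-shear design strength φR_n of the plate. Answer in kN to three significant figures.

Shear plane L_v = 60 + 3·110 = 390 mm; A_gv = 390 × 8 = 3120 mm².
A_nv = (390 − 3.5·32) × 8 = 2224 mm².
A_nt = (45 − 0.5·32) × 8 = 232 mm².
0.6 F_u A_nv = 627.2 kN; 0.6 F_y A_gv = 664.6 kN → shear rupture governs the shear term.
R_n = 627.2 + 1.0 × 470 × 232 / 1000 = 736.2 kN.
Design strength φR_n = 0.75 × 736.2 = 552 kN.

552 kN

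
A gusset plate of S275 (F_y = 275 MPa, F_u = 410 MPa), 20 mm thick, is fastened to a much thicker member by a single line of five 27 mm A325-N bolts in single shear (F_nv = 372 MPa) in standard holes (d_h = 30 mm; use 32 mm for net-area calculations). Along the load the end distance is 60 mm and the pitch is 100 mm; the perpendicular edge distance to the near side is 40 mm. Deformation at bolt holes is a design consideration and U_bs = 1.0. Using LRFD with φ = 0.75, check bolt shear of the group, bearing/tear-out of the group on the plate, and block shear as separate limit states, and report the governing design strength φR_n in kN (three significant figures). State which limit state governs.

Bolt shear: A_b = π·27²/4 = 572.6 mm²; R_n = 372 × 572.6 × 5 × 1 / 1000 = 1065 kN → 0.75 × 1065 = 799 kN.
Bearing: edge l_c = 45, r_n = 442.8 kN; interior l_c = 70, r_n = 531.4 kN; R_n = 442.8 + 4·531.4 = 2568 kN → 1930 kN.
Block shear: A_gv = 9200, A_nv = 6320, A_nt = 480 mm²; R_n = min(0.6F_uA_nv, 0.6F_yA_gv) + U_bs·F_u·A_nt = 1715 kN → 1290 kN.
Bolt shear governs: 799 kN.

799 kN (bolt shear governs)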